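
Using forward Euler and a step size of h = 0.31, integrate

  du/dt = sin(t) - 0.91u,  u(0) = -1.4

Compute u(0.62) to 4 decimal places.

Euler: u_{n+1} = u_n + h·f(t_n, u_n).
t=0.000000, u=-1.400000: f=1.274000 → u ← -1.400000 + 0.31·1.274000 = -1.005060
t=0.310000, u=-1.005060: f=1.219663 → u ← -1.005060 + 0.31·1.219663 = -0.626964
u(0.62) ≈ -0.6270

-0.6270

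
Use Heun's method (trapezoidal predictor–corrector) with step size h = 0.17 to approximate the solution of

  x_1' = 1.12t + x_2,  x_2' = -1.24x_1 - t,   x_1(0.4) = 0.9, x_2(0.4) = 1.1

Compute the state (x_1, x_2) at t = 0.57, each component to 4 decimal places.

Heun on (x_1,x_2): k1 = f(t_n, state_n); k2 = f(t_n + h, state_n + h·k1); state_{n+1} = state_n + (h/2)·(k1 + k2).
0.400000: (0.900000, 1.100000)
  k1 = (1.548000, -1.516000)
  predictor → (1.163160, 0.842280)
  k2 = (1.480680, -2.012318)
  → (1.157438, 0.800093)
(x_1(0.57), x_2(0.57)) ≈ (1.1574, 0.8001)

1.1574, 0.8001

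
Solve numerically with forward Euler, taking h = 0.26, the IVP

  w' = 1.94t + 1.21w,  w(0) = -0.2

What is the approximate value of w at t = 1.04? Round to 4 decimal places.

Euler: w_{n+1} = w_n + h·f(t_n, w_n).
t=0.000000, w=-0.200000: f=-0.242000 → w ← -0.200000 + 0.26·(-0.242000) = -0.262920
t=0.260000, w=-0.262920: f=0.186267 → w ← -0.262920 + 0.26·0.186267 = -0.214491
t=0.520000, w=-0.214491: f=0.749266 → w ← -0.214491 + 0.26·0.749266 = -0.019681
t=0.780000, w=-0.019681: f=1.489386 → w ← -0.019681 + 0.26·1.489386 = 0.367559
w(1.04) ≈ 0.3676

0.3676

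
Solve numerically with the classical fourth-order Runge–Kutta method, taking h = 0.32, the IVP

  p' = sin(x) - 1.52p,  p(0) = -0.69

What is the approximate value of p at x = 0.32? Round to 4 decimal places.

-0.3809

RK4: k1 = f(x_n, p_n); k2 = f(x_n + h/2, p_n + (h/2)·k1); k3 = f(x_n + h/2, p_n + (h/2)·k2); k4 = f(x_n + h, p_n + h·k3); p_{n+1} = p_n + (h/6)·(k1 + 2k2 + 2k3 + k4).
x=0.000000, p=-0.690000:
  k1 = f(0.000000, -0.690000) = 1.048800
  k2 = f(0.160000, -0.522192) = 0.953050
  k3 = f(0.160000, -0.537512) = 0.976336
  k4 = f(0.320000, -0.377572) = 0.888477
  p ← -0.690000 + (0.32/6)·(k1 + 2k2 + 2k3 + k4) = -0.380877
p(0.32) ≈ -0.3809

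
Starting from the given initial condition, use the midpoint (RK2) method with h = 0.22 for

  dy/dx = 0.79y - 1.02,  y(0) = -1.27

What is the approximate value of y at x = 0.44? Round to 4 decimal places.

-2.3290

Midpoint: k1 = f(x_n, y_n); k2 = f(x_n + h/2, y_n + (h/2)·k1); y_{n+1} = y_n + h·k2.
x=0.000000, y=-1.270000:
  k1 = f(0.000000, -1.270000) = -2.023300
  k2 = f(0.110000, -1.492563) = -2.199125
  y ← -1.270000 + 0.22·(-2.199125) = -1.753807
x=0.220000, y=-1.753807:
  k1 = f(0.220000, -1.753807) = -2.405508
  k2 = f(0.330000, -2.018413) = -2.614547
  y ← -1.753807 + 0.22·(-2.614547) = -2.329008
y(0.44) ≈ -2.3290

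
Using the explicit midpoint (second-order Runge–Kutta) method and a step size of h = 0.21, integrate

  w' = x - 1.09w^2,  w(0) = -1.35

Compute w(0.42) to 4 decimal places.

-2.9954

Midpoint: k1 = f(x_n, w_n); k2 = f(x_n + h/2, w_n + (h/2)·k1); w_{n+1} = w_n + h·k2.
x=0.000000, w=-1.350000:
  k1 = f(0.000000, -1.350000) = -1.986525
  k2 = f(0.105000, -1.558585) = -2.542814
  w ← -1.350000 + 0.21·(-2.542814) = -1.883991
x=0.210000, w=-1.883991:
  k1 = f(0.210000, -1.883991) = -3.658870
  k2 = f(0.315000, -2.268172) = -5.292621
  w ← -1.883991 + 0.21·(-5.292621) = -2.995441
w(0.42) ≈ -2.9954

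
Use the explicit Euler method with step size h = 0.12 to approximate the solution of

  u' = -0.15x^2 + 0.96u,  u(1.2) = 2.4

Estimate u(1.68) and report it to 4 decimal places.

Euler: u_{n+1} = u_n + h·f(x_n, u_n).
x=1.200000, u=2.400000: f=2.088000 → u ← 2.400000 + 0.12·2.088000 = 2.650560
x=1.320000, u=2.650560: f=2.283178 → u ← 2.650560 + 0.12·2.283178 = 2.924541
x=1.440000, u=2.924541: f=2.496520 → u ← 2.924541 + 0.12·2.496520 = 3.224124
x=1.560000, u=3.224124: f=2.730119 → u ← 3.224124 + 0.12·2.730119 = 3.551738
u(1.68) ≈ 3.5517

3.5517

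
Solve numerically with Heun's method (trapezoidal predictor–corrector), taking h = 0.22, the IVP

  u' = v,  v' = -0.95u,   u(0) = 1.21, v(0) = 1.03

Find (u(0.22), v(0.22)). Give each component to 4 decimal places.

Heun on (u,v): k1 = f(x_n, state_n); k2 = f(x_n + h, state_n + h·k1); state_{n+1} = state_n + (h/2)·(k1 + k2).
0.000000: (1.210000, 1.030000)
  k1 = (1.030000, -1.149500)
  predictor → (1.436600, 0.777110)
  k2 = (0.777110, -1.364770)
  → (1.408782, 0.753430)
(u(0.22), v(0.22)) ≈ (1.4088, 0.7534)

1.4088, 0.7534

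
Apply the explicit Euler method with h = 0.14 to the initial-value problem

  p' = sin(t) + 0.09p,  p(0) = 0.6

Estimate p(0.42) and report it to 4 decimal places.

Euler: p_{n+1} = p_n + h·f(t_n, p_n).
t=0.000000, p=0.600000: f=0.054000 → p ← 0.600000 + 0.14·0.054000 = 0.607560
t=0.140000, p=0.607560: f=0.194224 → p ← 0.607560 + 0.14·0.194224 = 0.634751
t=0.280000, p=0.634751: f=0.333483 → p ← 0.634751 + 0.14·0.333483 = 0.681439
p(0.42) ≈ 0.6814

0.6814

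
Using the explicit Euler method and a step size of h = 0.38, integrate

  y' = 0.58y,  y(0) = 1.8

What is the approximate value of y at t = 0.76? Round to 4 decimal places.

Euler: y_{n+1} = y_n + h·f(t_n, y_n).
t=0.000000, y=1.800000: f=1.044000 → y ← 1.800000 + 0.38·1.044000 = 2.196720
t=0.380000, y=2.196720: f=1.274098 → y ← 2.196720 + 0.38·1.274098 = 2.680877
y(0.76) ≈ 2.6809

2.6809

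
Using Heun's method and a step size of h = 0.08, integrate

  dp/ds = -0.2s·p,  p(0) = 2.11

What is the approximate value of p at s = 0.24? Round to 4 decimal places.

2.0979

Heun: k1 = f(s_n, p_n); k2 = f(s_n + h, p_n + h·k1); p_{n+1} = p_n + (h/2)·(k1 + k2).
s=0.000000, p=2.110000:
  k1 = f(0.000000, 2.110000) = 0.000000
  k2 = f(0.080000, 2.110000) = -0.033760
  p ← 2.110000 + (0.08/2)·(0.000000 + (-0.033760)) = 2.108650
s=0.080000, p=2.108650:
  k1 = f(0.080000, 2.108650) = -0.033738
  k2 = f(0.160000, 2.105951) = -0.067390
  p ← 2.108650 + (0.08/2)·(-0.033738 + (-0.067390)) = 2.104604
s=0.160000, p=2.104604:
  k1 = f(0.160000, 2.104604) = -0.067347
  k2 = f(0.240000, 2.099217) = -0.100762
  p ← 2.104604 + (0.08/2)·(-0.067347 + (-0.100762)) = 2.097880
p(0.24) ≈ 2.0979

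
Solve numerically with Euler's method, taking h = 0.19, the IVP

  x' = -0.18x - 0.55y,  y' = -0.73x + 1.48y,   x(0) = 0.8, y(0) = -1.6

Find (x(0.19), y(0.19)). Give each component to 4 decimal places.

Euler on (x,y): x_{n+1} = x_n + h·x', y_{n+1} = y_n + h·y'.
0.000000: (0.800000, -1.600000); f=(0.736000, -2.952000) → (0.939840, -2.160880)
(x(0.19), y(0.19)) ≈ (0.9398, -2.1609)

0.9398, -2.1609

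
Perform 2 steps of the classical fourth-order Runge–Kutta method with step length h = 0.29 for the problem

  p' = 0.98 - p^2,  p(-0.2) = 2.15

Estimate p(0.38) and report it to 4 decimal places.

RK4: k1 = f(t_n, p_n); k2 = f(t_n + h/2, p_n + (h/2)·k1); k3 = f(t_n + h/2, p_n + (h/2)·k2); k4 = f(t_n + h, p_n + h·k3); p_{n+1} = p_n + (h/6)·(k1 + 2k2 + 2k3 + k4).
t=-0.200000, p=2.150000:
  k1 = f(-0.200000, 2.150000) = -3.642500
  k2 = f(-0.055000, 1.621838) = -1.650357
  k3 = f(-0.055000, 1.910698) = -2.670768
  k4 = f(0.090000, 1.375477) = -0.911938
  p ← 2.150000 + (0.29/6)·(k1 + 2k2 + 2k3 + k4) = 1.512160
t=0.090000, p=1.512160:
  k1 = f(0.090000, 1.512160) = -1.306628
  k2 = f(0.235000, 1.322699) = -0.769533
  k3 = f(0.235000, 1.400578) = -0.981618
  k4 = f(0.380000, 1.227491) = -0.526734
  p ← 1.512160 + (0.29/6)·(k1 + 2k2 + 2k3 + k4) = 1.254270
p(0.38) ≈ 1.2543

1.2543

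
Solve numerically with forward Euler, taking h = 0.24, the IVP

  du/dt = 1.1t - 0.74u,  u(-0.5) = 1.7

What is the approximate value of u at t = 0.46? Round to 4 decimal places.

Euler: u_{n+1} = u_n + h·f(t_n, u_n).
t=-0.500000, u=1.700000: f=-1.808000 → u ← 1.700000 + 0.24·(-1.808000) = 1.266080
t=-0.260000, u=1.266080: f=-1.222899 → u ← 1.266080 + 0.24·(-1.222899) = 0.972584
t=-0.020000, u=0.972584: f=-0.741712 → u ← 0.972584 + 0.24·(-0.741712) = 0.794573
t=0.220000, u=0.794573: f=-0.345984 → u ← 0.794573 + 0.24·(-0.345984) = 0.711537
u(0.46) ≈ 0.7115

0.7115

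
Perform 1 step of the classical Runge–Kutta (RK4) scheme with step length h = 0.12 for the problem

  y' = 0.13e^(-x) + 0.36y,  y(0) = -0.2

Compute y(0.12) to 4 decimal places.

RK4: k1 = f(x_n, y_n); k2 = f(x_n + h/2, y_n + (h/2)·k1); k3 = f(x_n + h/2, y_n + (h/2)·k2); k4 = f(x_n + h, y_n + h·k3); y_{n+1} = y_n + (h/6)·(k1 + 2k2 + 2k3 + k4).
x=0.000000, y=-0.200000:
  k1 = f(0.000000, -0.200000) = 0.058000
  k2 = f(0.060000, -0.196520) = 0.051682
  k3 = f(0.060000, -0.196899) = 0.051546
  k4 = f(0.120000, -0.193815) = 0.045526
  y ← -0.200000 + (0.12/6)·(k1 + 2k2 + 2k3 + k4) = -0.193800
y(0.12) ≈ -0.1938

-0.1938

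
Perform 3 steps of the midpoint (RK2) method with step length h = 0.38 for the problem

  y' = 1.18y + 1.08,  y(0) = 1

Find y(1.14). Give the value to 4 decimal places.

6.2022

Midpoint: k1 = f(s_n, y_n); k2 = f(s_n + h/2, y_n + (h/2)·k1); y_{n+1} = y_n + h·k2.
s=0.000000, y=1.000000:
  k1 = f(0.000000, 1.000000) = 2.260000
  k2 = f(0.190000, 1.429400) = 2.766692
  y ← 1.000000 + 0.38·2.766692 = 2.051343
s=0.380000, y=2.051343:
  k1 = f(0.380000, 2.051343) = 3.500585
  k2 = f(0.570000, 2.716454) = 4.285416
  y ← 2.051343 + 0.38·4.285416 = 3.679801
s=0.760000, y=3.679801:
  k1 = f(0.760000, 3.679801) = 5.422165
  k2 = f(0.950000, 4.710012) = 6.637815
  y ← 3.679801 + 0.38·6.637815 = 6.202170
y(1.14) ≈ 6.2022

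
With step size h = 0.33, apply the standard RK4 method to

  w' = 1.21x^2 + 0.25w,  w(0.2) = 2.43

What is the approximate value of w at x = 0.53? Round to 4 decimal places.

2.6975

RK4: k1 = f(x_n, w_n); k2 = f(x_n + h/2, w_n + (h/2)·k1); k3 = f(x_n + h/2, w_n + (h/2)·k2); k4 = f(x_n + h, w_n + h·k3); w_{n+1} = w_n + (h/6)·(k1 + 2k2 + 2k3 + k4).
x=0.200000, w=2.430000:
  k1 = f(0.200000, 2.430000) = 0.655900
  k2 = f(0.365000, 2.538223) = 0.795758
  k3 = f(0.365000, 2.561300) = 0.801527
  k4 = f(0.530000, 2.694504) = 1.013515
  w ← 2.430000 + (0.33/6)·(k1 + 2k2 + 2k3 + k4) = 2.697519
w(0.53) ≈ 2.6975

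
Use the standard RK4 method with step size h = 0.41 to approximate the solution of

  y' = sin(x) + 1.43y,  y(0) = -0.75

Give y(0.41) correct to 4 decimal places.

-1.2459

RK4: k1 = f(x_n, y_n); k2 = f(x_n + h/2, y_n + (h/2)·k1); k3 = f(x_n + h/2, y_n + (h/2)·k2); k4 = f(x_n + h, y_n + h·k3); y_{n+1} = y_n + (h/6)·(k1 + 2k2 + 2k3 + k4).
x=0.000000, y=-0.750000:
  k1 = f(0.000000, -0.750000) = -1.072500
  k2 = f(0.205000, -0.969862) = -1.183336
  k3 = f(0.205000, -0.992584) = -1.215828
  k4 = f(0.410000, -1.248489) = -1.386731
  y ← -0.750000 + (0.41/6)·(k1 + 2k2 + 2k3 + k4) = -1.245933
y(0.41) ≈ -1.2459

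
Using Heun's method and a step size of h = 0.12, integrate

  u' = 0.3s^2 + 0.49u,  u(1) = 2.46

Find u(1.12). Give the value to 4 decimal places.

Heun: k1 = f(s_n, u_n); k2 = f(s_n + h, u_n + h·k1); u_{n+1} = u_n + (h/2)·(k1 + k2).
s=1.000000, u=2.460000:
  k1 = f(1.000000, 2.460000) = 1.505400
  k2 = f(1.120000, 2.640648) = 1.670238
  u ← 2.460000 + (0.12/2)·(1.505400 + 1.670238) = 2.650538
u(1.12) ≈ 2.6505

2.6505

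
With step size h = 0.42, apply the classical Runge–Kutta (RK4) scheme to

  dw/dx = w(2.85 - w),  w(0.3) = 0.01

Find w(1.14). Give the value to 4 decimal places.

0.1044

RK4: k1 = f(x_n, w_n); k2 = f(x_n + h/2, w_n + (h/2)·k1); k3 = f(x_n + h/2, w_n + (h/2)·k2); k4 = f(x_n + h, w_n + h·k3); w_{n+1} = w_n + (h/6)·(k1 + 2k2 + 2k3 + k4).
x=0.300000, w=0.010000:
  k1 = f(0.300000, 0.010000) = 0.028400
  k2 = f(0.510000, 0.015964) = 0.045243
  k3 = f(0.510000, 0.019501) = 0.055197
  k4 = f(0.720000, 0.033183) = 0.093470
  w ← 0.010000 + (0.42/6)·(k1 + 2k2 + 2k3 + k4) = 0.032593
x=0.720000, w=0.032593:
  k1 = f(0.720000, 0.032593) = 0.091826
  k2 = f(0.930000, 0.051876) = 0.145156
  k3 = f(0.930000, 0.063075) = 0.175786
  k4 = f(1.140000, 0.106423) = 0.291978
  w ← 0.032593 + (0.42/6)·(k1 + 2k2 + 2k3 + k4) = 0.104391
w(1.14) ≈ 0.1044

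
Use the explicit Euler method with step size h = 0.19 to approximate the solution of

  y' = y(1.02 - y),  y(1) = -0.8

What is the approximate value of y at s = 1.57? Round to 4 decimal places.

-2.2280

Euler: y_{n+1} = y_n + h·f(s_n, y_n).
s=1.000000, y=-0.800000: f=-1.456000 → y ← -0.800000 + 0.19·(-1.456000) = -1.076640
s=1.190000, y=-1.076640: f=-2.257326 → y ← -1.076640 + 0.19·(-2.257326) = -1.505532
s=1.380000, y=-1.505532: f=-3.802269 → y ← -1.505532 + 0.19·(-3.802269) = -2.227963
y(1.57) ≈ -2.2280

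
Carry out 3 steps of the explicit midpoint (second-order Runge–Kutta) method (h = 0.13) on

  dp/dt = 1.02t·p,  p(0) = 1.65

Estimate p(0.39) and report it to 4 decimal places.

Midpoint: k1 = f(t_n, p_n); k2 = f(t_n + h/2, p_n + (h/2)·k1); p_{n+1} = p_n + h·k2.
t=0.000000, p=1.650000:
  k1 = f(0.000000, 1.650000) = 0.000000
  k2 = f(0.065000, 1.650000) = 0.109395
  p ← 1.650000 + 0.13·0.109395 = 1.664221
t=0.130000, p=1.664221:
  k1 = f(0.130000, 1.664221) = 0.220676
  k2 = f(0.195000, 1.678565) = 0.333867
  p ← 1.664221 + 0.13·0.333867 = 1.707624
t=0.260000, p=1.707624:
  k1 = f(0.260000, 1.707624) = 0.452862
  k2 = f(0.325000, 1.737060) = 0.575835
  p ← 1.707624 + 0.13·0.575835 = 1.782483
p(0.39) ≈ 1.7825

1.7825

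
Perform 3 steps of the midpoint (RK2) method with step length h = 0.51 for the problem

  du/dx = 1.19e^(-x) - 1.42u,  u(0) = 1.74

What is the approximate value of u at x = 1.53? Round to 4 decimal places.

0.5148

Midpoint: k1 = f(x_n, u_n); k2 = f(x_n + h/2, u_n + (h/2)·k1); u_{n+1} = u_n + h·k2.
x=0.000000, u=1.740000:
  k1 = f(0.000000, 1.740000) = -1.280800
  k2 = f(0.255000, 1.413396) = -1.084872
  u ← 1.740000 + 0.51·(-1.084872) = 1.186715
x=0.510000, u=1.186715:
  k1 = f(0.510000, 1.186715) = -0.970546
  k2 = f(0.765000, 0.939226) = -0.779954
  u ← 1.186715 + 0.51·(-0.779954) = 0.788939
x=1.020000, u=0.788939:
  k1 = f(1.020000, 0.788939) = -0.691185
  k2 = f(1.275000, 0.612687) = -0.537492
  u ← 0.788939 + 0.51·(-0.537492) = 0.514818
u(1.53) ≈ 0.5148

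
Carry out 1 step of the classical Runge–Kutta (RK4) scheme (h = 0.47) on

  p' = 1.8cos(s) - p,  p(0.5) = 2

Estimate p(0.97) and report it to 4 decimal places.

RK4: k1 = f(s_n, p_n); k2 = f(s_n + h/2, p_n + (h/2)·k1); k3 = f(s_n + h/2, p_n + (h/2)·k2); k4 = f(s_n + h, p_n + h·k3); p_{n+1} = p_n + (h/6)·(k1 + 2k2 + 2k3 + k4).
s=0.500000, p=2.000000:
  k1 = f(0.500000, 2.000000) = -0.420351
  k2 = f(0.735000, 1.901217) = -0.565922
  k3 = f(0.735000, 1.867008) = -0.531713
  k4 = f(0.970000, 1.750095) = -0.732556
  p ← 2.000000 + (0.47/6)·(k1 + 2k2 + 2k3 + k4) = 1.737726
p(0.97) ≈ 1.7377

1.7377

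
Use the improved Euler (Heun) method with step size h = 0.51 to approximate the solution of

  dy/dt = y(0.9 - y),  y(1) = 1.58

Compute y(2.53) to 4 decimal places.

1.0313

Heun: k1 = f(t_n, y_n); k2 = f(t_n + h, y_n + h·k1); y_{n+1} = y_n + (h/2)·(k1 + k2).
t=1.000000, y=1.580000:
  k1 = f(1.000000, 1.580000) = -1.074400
  k2 = f(1.510000, 1.032056) = -0.136289
  y ← 1.580000 + (0.51/2)·(-1.074400 + (-0.136289)) = 1.271274
t=1.510000, y=1.271274:
  k1 = f(1.510000, 1.271274) = -0.471991
  k2 = f(2.020000, 1.030559) = -0.134548
  y ← 1.271274 + (0.51/2)·(-0.471991 + (-0.134548)) = 1.116607
t=2.020000, y=1.116607:
  k1 = f(2.020000, 1.116607) = -0.241864
  k2 = f(2.530000, 0.993256) = -0.092627
  y ← 1.116607 + (0.51/2)·(-0.241864 + (-0.092627)) = 1.031311
y(2.53) ≈ 1.0313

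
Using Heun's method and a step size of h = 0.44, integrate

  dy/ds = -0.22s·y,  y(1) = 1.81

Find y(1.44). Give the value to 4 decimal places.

1.6085

Heun: k1 = f(s_n, y_n); k2 = f(s_n + h, y_n + h·k1); y_{n+1} = y_n + (h/2)·(k1 + k2).
s=1.000000, y=1.810000:
  k1 = f(1.000000, 1.810000) = -0.398200
  k2 = f(1.440000, 1.634792) = -0.517902
  y ← 1.810000 + (0.44/2)·(-0.398200 + (-0.517902)) = 1.608458
y(1.44) ≈ 1.6085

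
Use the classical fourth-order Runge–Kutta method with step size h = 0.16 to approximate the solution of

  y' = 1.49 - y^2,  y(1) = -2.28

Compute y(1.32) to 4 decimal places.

RK4: k1 = f(t_n, y_n); k2 = f(t_n + h/2, y_n + (h/2)·k1); k3 = f(t_n + h/2, y_n + (h/2)·k2); k4 = f(t_n + h, y_n + h·k3); y_{n+1} = y_n + (h/6)·(k1 + 2k2 + 2k3 + k4).
t=1.000000, y=-2.280000:
  k1 = f(1.000000, -2.280000) = -3.708400
  k2 = f(1.080000, -2.576672) = -5.149239
  k3 = f(1.080000, -2.691939) = -5.756536
  k4 = f(1.160000, -3.201046) = -8.756694
  y ← -2.280000 + (0.16/6)·(k1 + 2k2 + 2k3 + k4) = -3.194044
t=1.160000, y=-3.194044:
  k1 = f(1.160000, -3.194044) = -8.711916
  k2 = f(1.240000, -3.890997) = -13.649858
  k3 = f(1.240000, -4.286032) = -16.880075
  k4 = f(1.320000, -5.894856) = -33.259324
  y ← -3.194044 + (0.16/6)·(k1 + 2k2 + 2k3 + k4) = -5.941540
y(1.32) ≈ -5.9415

-5.9415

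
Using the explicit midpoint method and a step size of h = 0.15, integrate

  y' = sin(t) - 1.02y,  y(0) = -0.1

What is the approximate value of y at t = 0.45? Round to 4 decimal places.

Midpoint: k1 = f(t_n, y_n); k2 = f(t_n + h/2, y_n + (h/2)·k1); y_{n+1} = y_n + h·k2.
t=0.000000, y=-0.100000:
  k1 = f(0.000000, -0.100000) = 0.102000
  k2 = f(0.075000, -0.092350) = 0.169127
  y ← -0.100000 + 0.15·0.169127 = -0.074631
t=0.150000, y=-0.074631:
  k1 = f(0.150000, -0.074631) = 0.225562
  k2 = f(0.225000, -0.057714) = 0.281975
  y ← -0.074631 + 0.15·0.281975 = -0.032335
t=0.300000, y=-0.032335:
  k1 = f(0.300000, -0.032335) = 0.328502
  k2 = f(0.375000, -0.007697) = 0.374124
  y ← -0.032335 + 0.15·0.374124 = 0.023784
y(0.45) ≈ 0.0238

0.0238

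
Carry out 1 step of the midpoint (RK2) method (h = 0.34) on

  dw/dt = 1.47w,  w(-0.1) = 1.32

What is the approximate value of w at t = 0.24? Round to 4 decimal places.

Midpoint: k1 = f(t_n, w_n); k2 = f(t_n + h/2, w_n + (h/2)·k1); w_{n+1} = w_n + h·k2.
t=-0.100000, w=1.320000:
  k1 = f(-0.100000, 1.320000) = 1.940400
  k2 = f(0.070000, 1.649868) = 2.425306
  w ← 1.320000 + 0.34·2.425306 = 2.144604
w(0.24) ≈ 2.1446

2.1446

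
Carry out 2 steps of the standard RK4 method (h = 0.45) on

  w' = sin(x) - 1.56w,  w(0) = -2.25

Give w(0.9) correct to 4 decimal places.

-0.3087

RK4: k1 = f(x_n, w_n); k2 = f(x_n + h/2, w_n + (h/2)·k1); k3 = f(x_n + h/2, w_n + (h/2)·k2); k4 = f(x_n + h, w_n + h·k3); w_{n+1} = w_n + (h/6)·(k1 + 2k2 + 2k3 + k4).
x=0.000000, w=-2.250000:
  k1 = f(0.000000, -2.250000) = 3.510000
  k2 = f(0.225000, -1.460250) = 2.501096
  k3 = f(0.225000, -1.687253) = 2.855222
  k4 = f(0.450000, -0.965150) = 1.940600
  w ← -2.250000 + (0.45/6)·(k1 + 2k2 + 2k3 + k4) = -1.037757
x=0.450000, w=-1.037757:
  k1 = f(0.450000, -1.037757) = 2.053867
  k2 = f(0.675000, -0.575637) = 1.522891
  k3 = f(0.675000, -0.695107) = 1.709264
  k4 = f(0.900000, -0.268589) = 1.202325
  w ← -1.037757 + (0.45/6)·(k1 + 2k2 + 2k3 + k4) = -0.308720
w(0.9) ≈ -0.3087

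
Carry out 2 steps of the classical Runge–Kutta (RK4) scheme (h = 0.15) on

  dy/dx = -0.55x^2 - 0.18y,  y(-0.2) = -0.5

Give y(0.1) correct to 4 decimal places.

RK4: k1 = f(x_n, y_n); k2 = f(x_n + h/2, y_n + (h/2)·k1); k3 = f(x_n + h/2, y_n + (h/2)·k2); k4 = f(x_n + h, y_n + h·k3); y_{n+1} = y_n + (h/6)·(k1 + 2k2 + 2k3 + k4).
x=-0.200000, y=-0.500000:
  k1 = f(-0.200000, -0.500000) = 0.068000
  k2 = f(-0.125000, -0.494900) = 0.080488
  k3 = f(-0.125000, -0.493963) = 0.080320
  k4 = f(-0.050000, -0.487952) = 0.086456
  y ← -0.500000 + (0.15/6)·(k1 + 2k2 + 2k3 + k4) = -0.488098
x=-0.050000, y=-0.488098:
  k1 = f(-0.050000, -0.488098) = 0.086483
  k2 = f(0.025000, -0.481612) = 0.086346
  k3 = f(0.025000, -0.481622) = 0.086348
  k4 = f(0.100000, -0.475146) = 0.080026
  y ← -0.488098 + (0.15/6)·(k1 + 2k2 + 2k3 + k4) = -0.475301
y(0.1) ≈ -0.4753

-0.4753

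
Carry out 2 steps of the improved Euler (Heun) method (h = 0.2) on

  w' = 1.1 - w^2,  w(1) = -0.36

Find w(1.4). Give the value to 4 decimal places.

0.0615

Heun: k1 = f(t_n, w_n); k2 = f(t_n + h, w_n + h·k1); w_{n+1} = w_n + (h/2)·(k1 + k2).
t=1.000000, w=-0.360000:
  k1 = f(1.000000, -0.360000) = 0.970400
  k2 = f(1.200000, -0.165920) = 1.072471
  w ← -0.360000 + (0.2/2)·(0.970400 + 1.072471) = -0.155713
t=1.200000, w=-0.155713:
  k1 = f(1.200000, -0.155713) = 1.075753
  k2 = f(1.400000, 0.059438) = 1.096467
  w ← -0.155713 + (0.2/2)·(1.075753 + 1.096467) = 0.061509
w(1.4) ≈ 0.0615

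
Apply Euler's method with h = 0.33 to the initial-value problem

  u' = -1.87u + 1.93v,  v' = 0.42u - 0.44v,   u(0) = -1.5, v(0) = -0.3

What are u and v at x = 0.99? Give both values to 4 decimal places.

Euler on (u,v): u_{n+1} = u_n + h·u', v_{n+1} = v_n + h·v'.
0.000000: (-1.500000, -0.300000); f=(2.226000, -0.498000) → (-0.765420, -0.464340)
0.330000: (-0.765420, -0.464340); f=(0.535159, -0.117167) → (-0.588817, -0.503005)
0.660000: (-0.588817, -0.503005); f=(0.130289, -0.025981) → (-0.545822, -0.511579)
(u(0.99), v(0.99)) ≈ (-0.5458, -0.5116)

-0.5458, -0.5116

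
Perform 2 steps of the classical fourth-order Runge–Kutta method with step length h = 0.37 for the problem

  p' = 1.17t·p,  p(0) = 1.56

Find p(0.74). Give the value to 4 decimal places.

RK4: k1 = f(t_n, p_n); k2 = f(t_n + h/2, p_n + (h/2)·k1); k3 = f(t_n + h/2, p_n + (h/2)·k2); k4 = f(t_n + h, p_n + h·k3); p_{n+1} = p_n + (h/6)·(k1 + 2k2 + 2k3 + k4).
t=0.000000, p=1.560000:
  k1 = f(0.000000, 1.560000) = 0.000000
  k2 = f(0.185000, 1.560000) = 0.337662
  k3 = f(0.185000, 1.622467) = 0.351183
  k4 = f(0.370000, 1.689938) = 0.731574
  p ← 1.560000 + (0.37/6)·(k1 + 2k2 + 2k3 + k4) = 1.690071
t=0.370000, p=1.690071:
  k1 = f(0.370000, 1.690071) = 0.731632
  k2 = f(0.555000, 1.825423) = 1.185339
  k3 = f(0.555000, 1.909359) = 1.239842
  k4 = f(0.740000, 2.148813) = 1.860442
  p ← 1.690071 + (0.37/6)·(k1 + 2k2 + 2k3 + k4) = 2.149021
p(0.74) ≈ 2.1490

2.1490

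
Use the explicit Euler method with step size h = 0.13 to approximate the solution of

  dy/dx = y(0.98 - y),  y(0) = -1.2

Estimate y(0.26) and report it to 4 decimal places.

-2.0446

Euler: y_{n+1} = y_n + h·f(x_n, y_n).
x=0.000000, y=-1.200000: f=-2.616000 → y ← -1.200000 + 0.13·(-2.616000) = -1.540080
x=0.130000, y=-1.540080: f=-3.881125 → y ← -1.540080 + 0.13·(-3.881125) = -2.044626
y(0.26) ≈ -2.0446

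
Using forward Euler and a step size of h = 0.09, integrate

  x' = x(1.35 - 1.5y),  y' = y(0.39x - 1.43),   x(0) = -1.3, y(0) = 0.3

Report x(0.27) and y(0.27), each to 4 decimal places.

-1.6728, 0.1665

Euler on (x,y): x_{n+1} = x_n + h·x', y_{n+1} = y_n + h·y'.
0.000000: (-1.300000, 0.300000); f=(-1.170000, -0.581100) → (-1.405300, 0.247701)
0.090000: (-1.405300, 0.247701); f=(-1.375014, -0.489969) → (-1.529051, 0.203604)
0.180000: (-1.529051, 0.203604); f=(-1.597238, -0.412568) → (-1.672803, 0.166473)
(x(0.27), y(0.27)) ≈ (-1.6728, 0.1665)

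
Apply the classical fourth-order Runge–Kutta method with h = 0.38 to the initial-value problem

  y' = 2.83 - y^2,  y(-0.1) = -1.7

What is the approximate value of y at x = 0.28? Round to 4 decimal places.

-1.7462

RK4: k1 = f(x_n, y_n); k2 = f(x_n + h/2, y_n + (h/2)·k1); k3 = f(x_n + h/2, y_n + (h/2)·k2); k4 = f(x_n + h, y_n + h·k3); y_{n+1} = y_n + (h/6)·(k1 + 2k2 + 2k3 + k4).
x=-0.100000, y=-1.700000:
  k1 = f(-0.100000, -1.700000) = -0.060000
  k2 = f(0.090000, -1.711400) = -0.098890
  k3 = f(0.090000, -1.718789) = -0.124236
  k4 = f(0.280000, -1.747210) = -0.222742
  y ← -1.700000 + (0.38/6)·(k1 + 2k2 + 2k3 + k4) = -1.746170
y(0.28) ≈ -1.7462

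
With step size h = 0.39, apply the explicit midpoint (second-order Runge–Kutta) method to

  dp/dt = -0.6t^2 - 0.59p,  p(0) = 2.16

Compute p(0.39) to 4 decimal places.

1.7113

Midpoint: k1 = f(t_n, p_n); k2 = f(t_n + h/2, p_n + (h/2)·k1); p_{n+1} = p_n + h·k2.
t=0.000000, p=2.160000:
  k1 = f(0.000000, 2.160000) = -1.274400
  k2 = f(0.195000, 1.911492) = -1.150595
  p ← 2.160000 + 0.39·(-1.150595) = 1.711268
p(0.39) ≈ 1.7113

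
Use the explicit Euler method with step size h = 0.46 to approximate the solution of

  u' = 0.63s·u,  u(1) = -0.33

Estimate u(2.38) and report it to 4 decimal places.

-0.9428

Euler: u_{n+1} = u_n + h·f(s_n, u_n).
s=1.000000, u=-0.330000: f=-0.207900 → u ← -0.330000 + 0.46·(-0.207900) = -0.425634
s=1.460000, u=-0.425634: f=-0.391498 → u ← -0.425634 + 0.46·(-0.391498) = -0.605723
s=1.920000, u=-0.605723: f=-0.732683 → u ← -0.605723 + 0.46·(-0.732683) = -0.942757
u(2.38) ≈ -0.9428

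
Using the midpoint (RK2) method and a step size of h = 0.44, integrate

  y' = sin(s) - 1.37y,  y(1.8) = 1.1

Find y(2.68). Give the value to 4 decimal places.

Midpoint: k1 = f(s_n, y_n); k2 = f(s_n + h/2, y_n + (h/2)·k1); y_{n+1} = y_n + h·k2.
s=1.800000, y=1.100000:
  k1 = f(1.800000, 1.100000) = -0.533152
  k2 = f(2.020000, 0.982706) = -0.445515
  y ← 1.100000 + 0.44·(-0.445515) = 0.903974
s=2.240000, y=0.903974:
  k1 = f(2.240000, 0.903974) = -0.454128
  k2 = f(2.460000, 0.804065) = -0.471539
  y ← 0.903974 + 0.44·(-0.471539) = 0.696496
y(2.68) ≈ 0.6965

0.6965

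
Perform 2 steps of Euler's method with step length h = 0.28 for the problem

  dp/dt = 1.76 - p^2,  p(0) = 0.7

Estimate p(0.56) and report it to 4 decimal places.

Euler: p_{n+1} = p_n + h·f(t_n, p_n).
t=0.000000, p=0.700000: f=1.270000 → p ← 0.700000 + 0.28·1.270000 = 1.055600
t=0.280000, p=1.055600: f=0.645709 → p ← 1.055600 + 0.28·0.645709 = 1.236398
p(0.56) ≈ 1.2364

1.2364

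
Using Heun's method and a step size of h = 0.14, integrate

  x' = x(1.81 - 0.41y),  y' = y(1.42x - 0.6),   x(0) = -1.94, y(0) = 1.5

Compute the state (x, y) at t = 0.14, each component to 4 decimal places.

Heun on (x,y): k1 = f(t_n, state_n); k2 = f(t_n + h, state_n + h·k1); state_{n+1} = state_n + (h/2)·(k1 + k2).
0.000000: (-1.940000, 1.500000)
  k1 = (-2.318300, -5.032200)
  predictor → (-2.264562, 0.795492)
  k2 = (-3.360266, -3.035341)
  → (-2.337500, 0.935272)
(x(0.14), y(0.14)) ≈ (-2.3375, 0.9353)

-2.3375, 0.9353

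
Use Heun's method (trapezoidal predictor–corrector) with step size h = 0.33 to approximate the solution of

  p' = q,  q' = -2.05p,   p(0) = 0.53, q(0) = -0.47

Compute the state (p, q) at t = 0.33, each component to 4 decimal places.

Heun on (p,q): k1 = f(t_n, state_n); k2 = f(t_n + h, state_n + h·k1); state_{n+1} = state_n + (h/2)·(k1 + k2).
0.000000: (0.530000, -0.470000)
  k1 = (-0.470000, -1.086500)
  predictor → (0.374900, -0.828545)
  k2 = (-0.828545, -0.768545)
  → (0.315740, -0.776082)
(p(0.33), q(0.33)) ≈ (0.3157, -0.7761)

0.3157, -0.7761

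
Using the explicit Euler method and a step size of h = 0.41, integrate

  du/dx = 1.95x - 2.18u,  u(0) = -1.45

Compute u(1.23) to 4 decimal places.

Euler: u_{n+1} = u_n + h·f(x_n, u_n).
x=0.000000, u=-1.450000: f=3.161000 → u ← -1.450000 + 0.41·3.161000 = -0.153990
x=0.410000, u=-0.153990: f=1.135198 → u ← -0.153990 + 0.41·1.135198 = 0.311441
x=0.820000, u=0.311441: f=0.920058 → u ← 0.311441 + 0.41·0.920058 = 0.688665
u(1.23) ≈ 0.6887

0.6887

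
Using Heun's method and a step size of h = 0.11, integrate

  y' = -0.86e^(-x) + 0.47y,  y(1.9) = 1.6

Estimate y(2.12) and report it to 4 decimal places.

1.7474

Heun: k1 = f(x_n, y_n); k2 = f(x_n + h, y_n + h·k1); y_{n+1} = y_n + (h/2)·(k1 + k2).
x=1.900000, y=1.600000:
  k1 = f(1.900000, 1.600000) = 0.623371
  k2 = f(2.010000, 1.668571) = 0.668998
  y ← 1.600000 + (0.11/2)·(0.623371 + 0.668998) = 1.671080
x=2.010000, y=1.671080:
  k1 = f(2.010000, 1.671080) = 0.670177
  k2 = f(2.120000, 1.744800) = 0.716829
  y ← 1.671080 + (0.11/2)·(0.670177 + 0.716829) = 1.747366
y(2.12) ≈ 1.7474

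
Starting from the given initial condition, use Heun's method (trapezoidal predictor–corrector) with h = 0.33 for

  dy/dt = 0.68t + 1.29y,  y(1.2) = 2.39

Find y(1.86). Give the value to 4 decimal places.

Heun: k1 = f(t_n, y_n); k2 = f(t_n + h, y_n + h·k1); y_{n+1} = y_n + (h/2)·(k1 + k2).
t=1.200000, y=2.390000:
  k1 = f(1.200000, 2.390000) = 3.899100
  k2 = f(1.530000, 3.676703) = 5.783347
  y ← 2.390000 + (0.33/2)·(3.899100 + 5.783347) = 3.987604
t=1.530000, y=3.987604:
  k1 = f(1.530000, 3.987604) = 6.184409
  k2 = f(1.860000, 6.028459) = 9.041512
  y ← 3.987604 + (0.33/2)·(6.184409 + 9.041512) = 6.499881
y(1.86) ≈ 6.4999

6.4999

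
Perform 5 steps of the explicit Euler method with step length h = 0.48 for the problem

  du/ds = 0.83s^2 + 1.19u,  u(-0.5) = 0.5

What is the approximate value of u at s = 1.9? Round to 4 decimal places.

6.9599

Euler: u_{n+1} = u_n + h·f(s_n, u_n).
s=-0.500000, u=0.500000: f=0.802500 → u ← 0.500000 + 0.48·0.802500 = 0.885200
s=-0.020000, u=0.885200: f=1.053720 → u ← 0.885200 + 0.48·1.053720 = 1.390986
s=0.460000, u=1.390986: f=1.830901 → u ← 1.390986 + 0.48·1.830901 = 2.269818
s=0.940000, u=2.269818: f=3.434471 → u ← 2.269818 + 0.48·3.434471 = 3.918364
s=1.420000, u=3.918364: f=6.336466 → u ← 3.918364 + 0.48·6.336466 = 6.959868
u(1.9) ≈ 6.9599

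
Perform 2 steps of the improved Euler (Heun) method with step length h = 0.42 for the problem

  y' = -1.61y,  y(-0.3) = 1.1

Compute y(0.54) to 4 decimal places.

Heun: k1 = f(s_n, y_n); k2 = f(s_n + h, y_n + h·k1); y_{n+1} = y_n + (h/2)·(k1 + k2).
s=-0.300000, y=1.100000:
  k1 = f(-0.300000, 1.100000) = -1.771000
  k2 = f(0.120000, 0.356180) = -0.573450
  y ← 1.100000 + (0.42/2)·(-1.771000 + (-0.573450)) = 0.607666
s=0.120000, y=0.607666:
  k1 = f(0.120000, 0.607666) = -0.978342
  k2 = f(0.540000, 0.196762) = -0.316787
  y ← 0.607666 + (0.42/2)·(-0.978342 + (-0.316787)) = 0.335689
y(0.54) ≈ 0.3357

0.3357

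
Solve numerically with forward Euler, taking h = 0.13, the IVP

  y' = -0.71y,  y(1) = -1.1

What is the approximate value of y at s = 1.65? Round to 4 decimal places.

-0.6778

Euler: y_{n+1} = y_n + h·f(s_n, y_n).
s=1.000000, y=-1.100000: f=0.781000 → y ← -1.100000 + 0.13·0.781000 = -0.998470
s=1.130000, y=-0.998470: f=0.708914 → y ← -0.998470 + 0.13·0.708914 = -0.906311
s=1.260000, y=-0.906311: f=0.643481 → y ← -0.906311 + 0.13·0.643481 = -0.822659
s=1.390000, y=-0.822659: f=0.584088 → y ← -0.822659 + 0.13·0.584088 = -0.746727
s=1.520000, y=-0.746727: f=0.530176 → y ← -0.746727 + 0.13·0.530176 = -0.677804
y(1.65) ≈ -0.6778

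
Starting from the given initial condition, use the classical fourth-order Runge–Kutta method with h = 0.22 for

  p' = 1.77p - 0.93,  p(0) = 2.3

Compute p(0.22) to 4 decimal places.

3.1447

RK4: k1 = f(t_n, p_n); k2 = f(t_n + h/2, p_n + (h/2)·k1); k3 = f(t_n + h/2, p_n + (h/2)·k2); k4 = f(t_n + h, p_n + h·k3); p_{n+1} = p_n + (h/6)·(k1 + 2k2 + 2k3 + k4).
t=0.000000, p=2.300000:
  k1 = f(0.000000, 2.300000) = 3.141000
  k2 = f(0.110000, 2.645510) = 3.752553
  k3 = f(0.110000, 2.712781) = 3.871622
  k4 = f(0.220000, 3.151757) = 4.648610
  p ← 2.300000 + (0.22/6)·(k1 + 2k2 + 2k3 + k4) = 3.144725
p(0.22) ≈ 3.1447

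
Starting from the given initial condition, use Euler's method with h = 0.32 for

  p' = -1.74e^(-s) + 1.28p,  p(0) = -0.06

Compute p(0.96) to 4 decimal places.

Euler: p_{n+1} = p_n + h·f(s_n, p_n).
s=0.000000, p=-0.060000: f=-1.816800 → p ← -0.060000 + 0.32·(-1.816800) = -0.641376
s=0.320000, p=-0.641376: f=-2.084461 → p ← -0.641376 + 0.32·(-2.084461) = -1.308403
s=0.640000, p=-1.308403: f=-2.592245 → p ← -1.308403 + 0.32·(-2.592245) = -2.137922
p(0.96) ≈ -2.1379

-2.1379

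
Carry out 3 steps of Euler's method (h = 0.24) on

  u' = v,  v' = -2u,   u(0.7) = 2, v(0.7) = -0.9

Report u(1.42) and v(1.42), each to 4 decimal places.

Euler on (u,v): u_{n+1} = u_n + h·u', v_{n+1} = v_n + h·v'.
0.700000: (2.000000, -0.900000); f=(-0.900000, -4.000000) → (1.784000, -1.860000)
0.940000: (1.784000, -1.860000); f=(-1.860000, -3.568000) → (1.337600, -2.716320)
1.180000: (1.337600, -2.716320); f=(-2.716320, -2.675200) → (0.685683, -3.358368)
(u(1.42), v(1.42)) ≈ (0.6857, -3.3584)

0.6857, -3.3584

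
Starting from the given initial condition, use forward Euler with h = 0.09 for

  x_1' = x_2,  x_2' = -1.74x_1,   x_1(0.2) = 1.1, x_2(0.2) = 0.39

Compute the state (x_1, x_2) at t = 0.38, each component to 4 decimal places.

Euler on (x_1,x_2): x_1_{n+1} = x_1_n + h·x_1', x_2_{n+1} = x_2_n + h·x_2'.
0.200000: (1.100000, 0.390000); f=(0.390000, -1.914000) → (1.135100, 0.217740)
0.290000: (1.135100, 0.217740); f=(0.217740, -1.975074) → (1.154697, 0.039983)
(x_1(0.38), x_2(0.38)) ≈ (1.1547, 0.0400)

1.1547, 0.0400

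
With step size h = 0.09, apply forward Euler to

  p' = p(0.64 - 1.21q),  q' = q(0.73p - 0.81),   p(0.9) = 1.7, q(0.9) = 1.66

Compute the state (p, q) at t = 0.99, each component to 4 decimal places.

1.4906, 1.7244

Euler on (p,q): p_{n+1} = p_n + h·p', q_{n+1} = q_n + h·q'.
0.900000: (1.700000, 1.660000); f=(-2.326620, 0.715460) → (1.490604, 1.724391)
(p(0.99), q(0.99)) ≈ (1.4906, 1.7244)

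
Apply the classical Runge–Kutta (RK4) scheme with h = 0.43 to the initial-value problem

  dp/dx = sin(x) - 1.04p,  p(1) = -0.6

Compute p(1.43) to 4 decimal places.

RK4: k1 = f(x_n, p_n); k2 = f(x_n + h/2, p_n + (h/2)·k1); k3 = f(x_n + h/2, p_n + (h/2)·k2); k4 = f(x_n + h, p_n + h·k3); p_{n+1} = p_n + (h/6)·(k1 + 2k2 + 2k3 + k4).
x=1.000000, p=-0.600000:
  k1 = f(1.000000, -0.600000) = 1.465471
  k2 = f(1.215000, -0.284924) = 1.233690
  k3 = f(1.215000, -0.334757) = 1.285516
  k4 = f(1.430000, -0.047228) = 1.039222
  p ← -0.600000 + (0.43/6)·(k1 + 2k2 + 2k3 + k4) = -0.059411
p(1.43) ≈ -0.0594

-0.0594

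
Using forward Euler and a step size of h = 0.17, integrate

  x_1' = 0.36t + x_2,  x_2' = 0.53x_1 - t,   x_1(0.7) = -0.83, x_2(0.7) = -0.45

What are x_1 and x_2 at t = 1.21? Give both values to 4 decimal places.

-1.0040, -1.1292

Euler on (x_1,x_2): x_1_{n+1} = x_1_n + h·x_1', x_2_{n+1} = x_2_n + h·x_2'.
0.700000: (-0.830000, -0.450000); f=(-0.198000, -1.139900) → (-0.863660, -0.643783)
0.870000: (-0.863660, -0.643783); f=(-0.330583, -1.327740) → (-0.919859, -0.869499)
1.040000: (-0.919859, -0.869499); f=(-0.495099, -1.527525) → (-1.004026, -1.129178)
(x_1(1.21), x_2(1.21)) ≈ (-1.0040, -1.1292)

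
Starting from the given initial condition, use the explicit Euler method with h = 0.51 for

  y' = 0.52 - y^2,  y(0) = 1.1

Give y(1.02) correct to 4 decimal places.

0.7279

Euler: y_{n+1} = y_n + h·f(x_n, y_n).
x=0.000000, y=1.100000: f=-0.690000 → y ← 1.100000 + 0.51·(-0.690000) = 0.748100
x=0.510000, y=0.748100: f=-0.039654 → y ← 0.748100 + 0.51·(-0.039654) = 0.727877
y(1.02) ≈ 0.7279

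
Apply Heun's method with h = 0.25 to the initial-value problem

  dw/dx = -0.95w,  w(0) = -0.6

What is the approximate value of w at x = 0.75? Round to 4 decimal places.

Heun: k1 = f(x_n, w_n); k2 = f(x_n + h, w_n + h·k1); w_{n+1} = w_n + (h/2)·(k1 + k2).
x=0.000000, w=-0.600000:
  k1 = f(0.000000, -0.600000) = 0.570000
  k2 = f(0.250000, -0.457500) = 0.434625
  w ← -0.600000 + (0.25/2)·(0.570000 + 0.434625) = -0.474422
x=0.250000, w=-0.474422:
  k1 = f(0.250000, -0.474422) = 0.450701
  k2 = f(0.500000, -0.361747) = 0.343659
  w ← -0.474422 + (0.25/2)·(0.450701 + 0.343659) = -0.375127
x=0.500000, w=-0.375127:
  k1 = f(0.500000, -0.375127) = 0.356371
  k2 = f(0.750000, -0.286034) = 0.271733
  w ← -0.375127 + (0.25/2)·(0.356371 + 0.271733) = -0.296614
w(0.75) ≈ -0.2966

-0.2966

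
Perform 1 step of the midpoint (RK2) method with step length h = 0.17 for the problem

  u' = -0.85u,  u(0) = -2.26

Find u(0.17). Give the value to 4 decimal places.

Midpoint: k1 = f(x_n, u_n); k2 = f(x_n + h/2, u_n + (h/2)·k1); u_{n+1} = u_n + h·k2.
x=0.000000, u=-2.260000:
  k1 = f(0.000000, -2.260000) = 1.921000
  k2 = f(0.085000, -2.096715) = 1.782208
  u ← -2.260000 + 0.17·1.782208 = -1.957025
u(0.17) ≈ -1.9570

-1.9570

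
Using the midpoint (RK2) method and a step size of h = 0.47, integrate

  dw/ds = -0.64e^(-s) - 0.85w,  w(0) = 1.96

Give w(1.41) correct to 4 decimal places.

0.3899

Midpoint: k1 = f(s_n, w_n); k2 = f(s_n + h/2, w_n + (h/2)·k1); w_{n+1} = w_n + h·k2.
s=0.000000, w=1.960000:
  k1 = f(0.000000, 1.960000) = -2.306000
  k2 = f(0.235000, 1.418090) = -1.711342
  w ← 1.960000 + 0.47·(-1.711342) = 1.155669
s=0.470000, w=1.155669:
  k1 = f(0.470000, 1.155669) = -1.382320
  k2 = f(0.705000, 0.830824) = -1.022430
  w ← 1.155669 + 0.47·(-1.022430) = 0.675127
s=0.940000, w=0.675127:
  k1 = f(0.940000, 0.675127) = -0.823860
  k2 = f(1.175000, 0.481520) = -0.606936
  w ← 0.675127 + 0.47·(-0.606936) = 0.389867
w(1.41) ≈ 0.3899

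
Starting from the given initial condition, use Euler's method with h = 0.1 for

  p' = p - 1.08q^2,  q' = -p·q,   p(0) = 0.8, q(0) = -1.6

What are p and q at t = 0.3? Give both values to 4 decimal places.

0.2662, -1.3237

Euler on (p,q): p_{n+1} = p_n + h·p', q_{n+1} = q_n + h·q'.
0.000000: (0.800000, -1.600000); f=(-1.964800, 1.280000) → (0.603520, -1.472000)
0.100000: (0.603520, -1.472000); f=(-1.736607, 0.888381) → (0.429859, -1.383162)
0.200000: (0.429859, -1.383162); f=(-1.636328, 0.594565) → (0.266226, -1.323705)
(p(0.3), q(0.3)) ≈ (0.2662, -1.3237)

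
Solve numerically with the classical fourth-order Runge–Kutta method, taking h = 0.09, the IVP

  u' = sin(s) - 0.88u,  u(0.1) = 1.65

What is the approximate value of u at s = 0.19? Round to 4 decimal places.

RK4: k1 = f(s_n, u_n); k2 = f(s_n + h/2, u_n + (h/2)·k1); k3 = f(s_n + h/2, u_n + (h/2)·k2); k4 = f(s_n + h, u_n + h·k3); u_{n+1} = u_n + (h/6)·(k1 + 2k2 + 2k3 + k4).
s=0.100000, u=1.650000:
  k1 = f(0.100000, 1.650000) = -1.352167
  k2 = f(0.145000, 1.589153) = -1.253962
  k3 = f(0.145000, 1.593572) = -1.257851
  k4 = f(0.190000, 1.536793) = -1.163519
  u ← 1.650000 + (0.09/6)·(k1 + 2k2 + 2k3 + k4) = 1.536910
u(0.19) ≈ 1.5369

1.5369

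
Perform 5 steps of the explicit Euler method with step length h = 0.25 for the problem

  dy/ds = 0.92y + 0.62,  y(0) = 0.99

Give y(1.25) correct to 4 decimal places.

Euler: y_{n+1} = y_n + h·f(s_n, y_n).
s=0.000000, y=0.990000: f=1.530800 → y ← 0.990000 + 0.25·1.530800 = 1.372700
s=0.250000, y=1.372700: f=1.882884 → y ← 1.372700 + 0.25·1.882884 = 1.843421
s=0.500000, y=1.843421: f=2.315947 → y ← 1.843421 + 0.25·2.315947 = 2.422408
s=0.750000, y=2.422408: f=2.848615 → y ← 2.422408 + 0.25·2.848615 = 3.134562
s=1.000000, y=3.134562: f=3.503797 → y ← 3.134562 + 0.25·3.503797 = 4.010511
y(1.25) ≈ 4.0105

4.0105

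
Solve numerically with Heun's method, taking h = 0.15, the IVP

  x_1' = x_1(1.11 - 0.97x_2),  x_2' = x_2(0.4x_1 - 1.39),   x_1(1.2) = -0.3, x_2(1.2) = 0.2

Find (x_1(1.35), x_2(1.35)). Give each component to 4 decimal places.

-0.3452, 0.1596

Heun on (x_1,x_2): k1 = f(s_n, state_n); k2 = f(s_n + h, state_n + h·k1); state_{n+1} = state_n + (h/2)·(k1 + k2).
1.200000: (-0.300000, 0.200000)
  k1 = (-0.274800, -0.302000)
  predictor → (-0.341220, 0.154700)
  k2 = (-0.327551, -0.236148)
  → (-0.345176, 0.159639)
(x_1(1.35), x_2(1.35)) ≈ (-0.3452, 0.1596)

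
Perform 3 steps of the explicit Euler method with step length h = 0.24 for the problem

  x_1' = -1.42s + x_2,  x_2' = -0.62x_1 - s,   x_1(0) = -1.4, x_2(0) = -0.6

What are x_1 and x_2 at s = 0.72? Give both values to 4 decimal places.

Euler on (x_1,x_2): x_1_{n+1} = x_1_n + h·x_1', x_2_{n+1} = x_2_n + h·x_2'.
0.000000: (-1.400000, -0.600000); f=(-0.600000, 0.868000) → (-1.544000, -0.391680)
0.240000: (-1.544000, -0.391680); f=(-0.732480, 0.717280) → (-1.719795, -0.219533)
0.480000: (-1.719795, -0.219533); f=(-0.901133, 0.586273) → (-1.936067, -0.078827)
(x_1(0.72), x_2(0.72)) ≈ (-1.9361, -0.0788)

-1.9361, -0.0788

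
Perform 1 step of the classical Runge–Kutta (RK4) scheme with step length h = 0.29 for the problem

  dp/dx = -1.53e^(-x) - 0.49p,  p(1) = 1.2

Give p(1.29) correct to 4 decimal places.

RK4: k1 = f(x_n, p_n); k2 = f(x_n + h/2, p_n + (h/2)·k1); k3 = f(x_n + h/2, p_n + (h/2)·k2); k4 = f(x_n + h, p_n + h·k3); p_{n+1} = p_n + (h/6)·(k1 + 2k2 + 2k3 + k4).
x=1.000000, p=1.200000:
  k1 = f(1.000000, 1.200000) = -1.150856
  k2 = f(1.145000, 1.033126) = -0.993114
  k3 = f(1.145000, 1.055998) = -1.004322
  k4 = f(1.290000, 0.908747) = -0.866450
  p ← 1.200000 + (0.29/6)·(k1 + 2k2 + 2k3 + k4) = 0.909411
p(1.29) ≈ 0.9094

0.9094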